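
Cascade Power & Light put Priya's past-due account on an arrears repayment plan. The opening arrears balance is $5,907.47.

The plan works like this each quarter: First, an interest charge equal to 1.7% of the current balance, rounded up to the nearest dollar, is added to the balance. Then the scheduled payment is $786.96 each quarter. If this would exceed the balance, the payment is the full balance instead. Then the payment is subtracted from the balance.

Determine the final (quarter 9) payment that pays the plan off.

$82.79

Quarter 1: $5,907.47 +$101.00 interest = $6,008.47; pay $786.96 → $5,221.51
Quarter 2: $5,221.51 +$89.00 interest = $5,310.51; pay $786.96 → $4,523.55
Quarter 3: $4,523.55 +$77.00 interest = $4,600.55; pay $786.96 → $3,813.59
Quarter 4: $3,813.59 +$65.00 interest = $3,878.59; pay $786.96 → $3,091.63
Quarter 5: $3,091.63 +$53.00 interest = $3,144.63; pay $786.96 → $2,357.67
Quarter 6: $2,357.67 +$41.00 interest = $2,398.67; pay $786.96 → $1,611.71
Quarter 7: $1,611.71 +$28.00 interest = $1,639.71; pay $786.96 → $852.75
Quarter 8: $852.75 +$15.00 interest = $867.75; pay $786.96 → $80.79
Quarter 9: $80.79 +$2.00 interest = $82.79; pay $82.79 → $0.00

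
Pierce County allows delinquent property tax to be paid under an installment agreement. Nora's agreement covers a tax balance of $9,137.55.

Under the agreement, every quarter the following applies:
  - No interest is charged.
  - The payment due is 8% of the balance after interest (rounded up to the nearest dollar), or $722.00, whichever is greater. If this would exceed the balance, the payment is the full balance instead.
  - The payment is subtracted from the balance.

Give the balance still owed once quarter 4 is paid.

Quarter 1: opening $9,137.55; payment $732.00; balance $8,405.55
Quarter 2: opening $8,405.55; payment $722.00; balance $7,683.55
Quarter 3: opening $7,683.55; payment $722.00; balance $6,961.55
Quarter 4: opening $6,961.55; payment $722.00; balance $6,239.55

$6,239.55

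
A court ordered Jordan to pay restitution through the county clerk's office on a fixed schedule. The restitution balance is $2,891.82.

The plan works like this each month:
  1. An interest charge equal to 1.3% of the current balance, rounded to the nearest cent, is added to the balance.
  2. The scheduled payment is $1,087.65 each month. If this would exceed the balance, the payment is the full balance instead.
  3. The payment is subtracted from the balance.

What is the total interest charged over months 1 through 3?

# | Opening | Interest | Payment | End bal
1 | $2,891.82 | $37.59 | $1,087.65 | $1,841.76
2 | $1,841.76 | $23.94 | $1,087.65 | $778.05
3 | $778.05 | $10.11 | $788.16 | $0.00
Total interest: $37.59 + $23.94 + $10.11 = $71.64

$71.64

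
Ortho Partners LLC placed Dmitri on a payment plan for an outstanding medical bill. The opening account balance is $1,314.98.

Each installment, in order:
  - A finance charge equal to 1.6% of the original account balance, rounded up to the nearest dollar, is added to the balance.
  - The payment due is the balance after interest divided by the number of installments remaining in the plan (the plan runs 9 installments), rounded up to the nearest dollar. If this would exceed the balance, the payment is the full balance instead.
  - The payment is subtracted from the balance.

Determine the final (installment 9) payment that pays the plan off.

$206.98

Installment 1: $1,314.98 +$22.00 interest = $1,336.98; pay $149.00 → $1,187.98
Installment 2: $1,187.98 +$22.00 interest = $1,209.98; pay $152.00 → $1,057.98
Installment 3: $1,057.98 +$22.00 interest = $1,079.98; pay $155.00 → $924.98
Installment 4: $924.98 +$22.00 interest = $946.98; pay $158.00 → $788.98
Installment 5: $788.98 +$22.00 interest = $810.98; pay $163.00 → $647.98
Installment 6: $647.98 +$22.00 interest = $669.98; pay $168.00 → $501.98
Installment 7: $501.98 +$22.00 interest = $523.98; pay $175.00 → $348.98
Installment 8: $348.98 +$22.00 interest = $370.98; pay $186.00 → $184.98
Installment 9: $184.98 +$22.00 interest = $206.98; pay $206.98 → $0.00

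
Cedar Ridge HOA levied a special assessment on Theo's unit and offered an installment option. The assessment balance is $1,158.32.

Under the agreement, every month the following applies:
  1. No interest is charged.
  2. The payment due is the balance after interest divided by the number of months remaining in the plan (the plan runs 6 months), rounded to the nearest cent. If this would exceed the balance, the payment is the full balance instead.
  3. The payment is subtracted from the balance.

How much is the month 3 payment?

Month 1: opening $1,158.32; payment $193.05; balance $965.27
Month 2: opening $965.27; payment $193.05; balance $772.22
Month 3: opening $772.22; payment $193.06; balance $579.16

$193.06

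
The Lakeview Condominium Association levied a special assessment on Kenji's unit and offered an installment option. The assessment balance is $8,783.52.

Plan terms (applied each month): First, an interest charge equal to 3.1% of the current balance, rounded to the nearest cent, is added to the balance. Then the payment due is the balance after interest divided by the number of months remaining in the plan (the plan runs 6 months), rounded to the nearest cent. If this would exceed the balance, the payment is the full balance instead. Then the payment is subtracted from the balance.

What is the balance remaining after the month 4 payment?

$3,308.13

Month 1: opening $8,783.52; interest $272.29 → $9,055.81; payment $1,509.30; balance $7,546.51
Month 2: opening $7,546.51; interest $233.94 → $7,780.45; payment $1,556.09; balance $6,224.36
Month 3: opening $6,224.36; interest $192.96 → $6,417.32; payment $1,604.33; balance $4,812.99
Month 4: opening $4,812.99; interest $149.20 → $4,962.19; payment $1,654.06; balance $3,308.13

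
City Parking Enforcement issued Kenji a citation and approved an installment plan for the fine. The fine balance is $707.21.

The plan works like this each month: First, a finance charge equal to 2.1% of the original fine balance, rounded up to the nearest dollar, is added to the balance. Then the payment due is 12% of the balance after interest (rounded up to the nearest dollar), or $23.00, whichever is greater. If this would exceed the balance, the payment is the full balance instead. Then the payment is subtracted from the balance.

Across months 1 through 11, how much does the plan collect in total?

$619.00

# | Opening | Interest | Payment | End bal
1 | $707.21 | $15.00 | $87.00 | $635.21
2 | $635.21 | $15.00 | $79.00 | $571.21
3 | $571.21 | $15.00 | $71.00 | $515.21
4 | $515.21 | $15.00 | $64.00 | $466.21
5 | $466.21 | $15.00 | $58.00 | $423.21
6 | $423.21 | $15.00 | $53.00 | $385.21
7 | $385.21 | $15.00 | $49.00 | $351.21
8 | $351.21 | $15.00 | $44.00 | $322.21
9 | $322.21 | $15.00 | $41.00 | $296.21
10 | $296.21 | $15.00 | $38.00 | $273.21
11 | $273.21 | $15.00 | $35.00 | $253.21
Total paid: $619.00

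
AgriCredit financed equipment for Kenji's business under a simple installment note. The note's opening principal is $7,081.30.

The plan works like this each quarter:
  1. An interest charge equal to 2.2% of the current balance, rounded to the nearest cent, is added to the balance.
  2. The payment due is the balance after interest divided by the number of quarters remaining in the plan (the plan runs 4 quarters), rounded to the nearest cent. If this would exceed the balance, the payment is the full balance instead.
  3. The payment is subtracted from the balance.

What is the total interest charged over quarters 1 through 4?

Quarter 1: opening $7,081.30; interest $155.79 → $7,237.09; payment $1,809.27; balance $5,427.82
Quarter 2: opening $5,427.82; interest $119.41 → $5,547.23; payment $1,849.08; balance $3,698.15
Quarter 3: opening $3,698.15; interest $81.36 → $3,779.51; payment $1,889.76; balance $1,889.75
Quarter 4: opening $1,889.75; interest $41.57 → $1,931.32; payment $1,931.32; balance $0.00
Total interest: $155.79 + $119.41 + $81.36 + $41.57 = $398.13

$398.13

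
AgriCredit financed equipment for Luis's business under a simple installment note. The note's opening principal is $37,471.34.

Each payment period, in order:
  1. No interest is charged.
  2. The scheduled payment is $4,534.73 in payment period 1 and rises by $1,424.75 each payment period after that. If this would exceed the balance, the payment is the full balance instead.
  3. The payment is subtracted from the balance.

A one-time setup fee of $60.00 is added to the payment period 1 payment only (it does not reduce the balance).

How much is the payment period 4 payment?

# | Opening | Payment | Fee | End bal
1 | $37,471.34 | $4,534.73 | $60.00 | $32,936.61
2 | $32,936.61 | $5,959.48 | — | $26,977.13
3 | $26,977.13 | $7,384.23 | — | $19,592.90
4 | $19,592.90 | $8,808.98 | — | $10,783.92

$8,808.98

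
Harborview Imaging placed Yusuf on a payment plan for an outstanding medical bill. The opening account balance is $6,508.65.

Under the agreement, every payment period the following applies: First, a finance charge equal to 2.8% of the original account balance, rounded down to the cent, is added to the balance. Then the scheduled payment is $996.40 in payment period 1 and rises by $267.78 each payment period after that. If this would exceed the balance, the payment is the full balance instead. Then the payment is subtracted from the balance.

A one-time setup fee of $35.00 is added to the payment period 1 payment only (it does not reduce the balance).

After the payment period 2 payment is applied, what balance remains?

# | Opening | Interest | Payment | Fee | End bal
1 | $6,508.65 | $182.24 | $996.40 | $35.00 | $5,694.49
2 | $5,694.49 | $182.24 | $1,264.18 | — | $4,612.55

$4,612.55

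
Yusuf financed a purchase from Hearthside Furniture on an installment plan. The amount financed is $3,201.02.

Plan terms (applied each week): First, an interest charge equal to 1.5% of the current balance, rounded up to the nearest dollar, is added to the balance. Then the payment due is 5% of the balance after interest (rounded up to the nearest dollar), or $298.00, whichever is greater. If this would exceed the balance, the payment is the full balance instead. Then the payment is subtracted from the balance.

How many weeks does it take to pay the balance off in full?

12

Week 1: opening $3,201.02; interest $49.00 → $3,250.02; payment $298.00; balance $2,952.02
Week 2: opening $2,952.02; interest $45.00 → $2,997.02; payment $298.00; balance $2,699.02
Week 3: opening $2,699.02; interest $41.00 → $2,740.02; payment $298.00; balance $2,442.02
Week 4: opening $2,442.02; interest $37.00 → $2,479.02; payment $298.00; balance $2,181.02
Week 5: opening $2,181.02; interest $33.00 → $2,214.02; payment $298.00; balance $1,916.02
Week 6: opening $1,916.02; interest $29.00 → $1,945.02; payment $298.00; balance $1,647.02
Week 7: opening $1,647.02; interest $25.00 → $1,672.02; payment $298.00; balance $1,374.02
Week 8: opening $1,374.02; interest $21.00 → $1,395.02; payment $298.00; balance $1,097.02
Week 9: opening $1,097.02; interest $17.00 → $1,114.02; payment $298.00; balance $816.02
Week 10: opening $816.02; interest $13.00 → $829.02; payment $298.00; balance $531.02
Week 11: opening $531.02; interest $8.00 → $539.02; payment $298.00; balance $241.02
Week 12: opening $241.02; interest $4.00 → $245.02; payment $245.02; balance $0.00
Balance reaches $0.00 in week 12.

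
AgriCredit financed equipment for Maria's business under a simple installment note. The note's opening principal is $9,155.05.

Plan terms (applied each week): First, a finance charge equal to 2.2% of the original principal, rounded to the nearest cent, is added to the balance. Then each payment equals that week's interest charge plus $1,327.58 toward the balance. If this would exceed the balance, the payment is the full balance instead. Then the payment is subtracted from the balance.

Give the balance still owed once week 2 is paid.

Week 1: opening $9,155.05; interest $201.41 → $9,356.46; payment $1,528.99; balance $7,827.47
Week 2: opening $7,827.47; interest $201.41 → $8,028.88; payment $1,528.99; balance $6,499.89

$6,499.89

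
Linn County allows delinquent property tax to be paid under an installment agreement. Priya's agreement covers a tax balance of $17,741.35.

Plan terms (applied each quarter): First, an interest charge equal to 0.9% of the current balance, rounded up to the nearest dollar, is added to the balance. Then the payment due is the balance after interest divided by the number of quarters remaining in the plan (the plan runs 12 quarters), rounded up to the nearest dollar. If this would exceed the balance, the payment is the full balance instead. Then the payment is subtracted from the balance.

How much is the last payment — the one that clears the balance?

# | Opening | Interest | Payment | End bal
1 | $17,741.35 | $160.00 | $1,492.00 | $16,409.35
2 | $16,409.35 | $148.00 | $1,506.00 | $15,051.35
3 | $15,051.35 | $136.00 | $1,519.00 | $13,668.35
4 | $13,668.35 | $124.00 | $1,533.00 | $12,259.35
5 | $12,259.35 | $111.00 | $1,547.00 | $10,823.35
6 | $10,823.35 | $98.00 | $1,561.00 | $9,360.35
7 | $9,360.35 | $85.00 | $1,575.00 | $7,870.35
8 | $7,870.35 | $71.00 | $1,589.00 | $6,352.35
9 | $6,352.35 | $58.00 | $1,603.00 | $4,807.35
10 | $4,807.35 | $44.00 | $1,618.00 | $3,233.35
11 | $3,233.35 | $30.00 | $1,632.00 | $1,631.35
12 | $1,631.35 | $15.00 | $1,646.35 | $0.00

$1,646.35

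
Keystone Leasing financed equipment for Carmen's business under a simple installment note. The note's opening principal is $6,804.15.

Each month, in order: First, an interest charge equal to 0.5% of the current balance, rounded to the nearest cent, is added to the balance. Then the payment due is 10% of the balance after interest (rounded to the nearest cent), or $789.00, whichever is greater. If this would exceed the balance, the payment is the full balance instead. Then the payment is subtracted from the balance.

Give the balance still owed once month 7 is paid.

$1,439.37

Month 1: $6,804.15 +$34.02 interest = $6,838.17; pay $789.00 → $6,049.17
Month 2: $6,049.17 +$30.25 interest = $6,079.42; pay $789.00 → $5,290.42
Month 3: $5,290.42 +$26.45 interest = $5,316.87; pay $789.00 → $4,527.87
Month 4: $4,527.87 +$22.64 interest = $4,550.51; pay $789.00 → $3,761.51
Month 5: $3,761.51 +$18.81 interest = $3,780.32; pay $789.00 → $2,991.32
Month 6: $2,991.32 +$14.96 interest = $3,006.28; pay $789.00 → $2,217.28
Month 7: $2,217.28 +$11.09 interest = $2,228.37; pay $789.00 → $1,439.37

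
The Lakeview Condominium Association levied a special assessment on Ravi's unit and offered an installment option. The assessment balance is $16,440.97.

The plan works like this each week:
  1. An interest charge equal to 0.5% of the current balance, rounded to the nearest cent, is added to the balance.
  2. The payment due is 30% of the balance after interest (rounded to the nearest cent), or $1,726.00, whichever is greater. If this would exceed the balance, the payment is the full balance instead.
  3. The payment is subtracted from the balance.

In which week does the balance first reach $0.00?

Week 1: opening $16,440.97; interest $82.20 → $16,523.17; payment $4,956.95; balance $11,566.22
Week 2: opening $11,566.22; interest $57.83 → $11,624.05; payment $3,487.22; balance $8,136.83
Week 3: opening $8,136.83; interest $40.68 → $8,177.51; payment $2,453.25; balance $5,724.26
Week 4: opening $5,724.26; interest $28.62 → $5,752.88; payment $1,726.00; balance $4,026.88
Week 5: opening $4,026.88; interest $20.13 → $4,047.01; payment $1,726.00; balance $2,321.01
Week 6: opening $2,321.01; interest $11.61 → $2,332.62; payment $1,726.00; balance $606.62
Week 7: opening $606.62; interest $3.03 → $609.65; payment $609.65; balance $0.00
Balance reaches $0.00 in week 7.

7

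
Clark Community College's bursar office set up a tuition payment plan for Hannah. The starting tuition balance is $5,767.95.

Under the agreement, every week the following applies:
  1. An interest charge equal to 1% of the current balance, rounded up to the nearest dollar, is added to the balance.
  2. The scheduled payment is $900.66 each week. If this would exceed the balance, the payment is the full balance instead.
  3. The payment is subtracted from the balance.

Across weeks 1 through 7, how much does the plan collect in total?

# | Opening | Interest | Payment | End bal
1 | $5,767.95 | $58.00 | $900.66 | $4,925.29
2 | $4,925.29 | $50.00 | $900.66 | $4,074.63
3 | $4,074.63 | $41.00 | $900.66 | $3,214.97
4 | $3,214.97 | $33.00 | $900.66 | $2,347.31
5 | $2,347.31 | $24.00 | $900.66 | $1,470.65
6 | $1,470.65 | $15.00 | $900.66 | $584.99
7 | $584.99 | $6.00 | $590.99 | $0.00
Total paid: $5,994.95

$5,994.95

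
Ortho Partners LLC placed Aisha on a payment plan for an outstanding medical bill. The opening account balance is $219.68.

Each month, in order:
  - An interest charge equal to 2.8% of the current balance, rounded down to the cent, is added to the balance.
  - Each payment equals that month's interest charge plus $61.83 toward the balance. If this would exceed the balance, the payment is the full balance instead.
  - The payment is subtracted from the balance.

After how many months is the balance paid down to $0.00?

# | Opening | Interest | Payment | End bal
1 | $219.68 | $6.15 | $67.98 | $157.85
2 | $157.85 | $4.41 | $66.24 | $96.02
3 | $96.02 | $2.68 | $64.51 | $34.19
4 | $34.19 | $0.95 | $35.14 | $0.00
Balance reaches $0.00 in month 4.

4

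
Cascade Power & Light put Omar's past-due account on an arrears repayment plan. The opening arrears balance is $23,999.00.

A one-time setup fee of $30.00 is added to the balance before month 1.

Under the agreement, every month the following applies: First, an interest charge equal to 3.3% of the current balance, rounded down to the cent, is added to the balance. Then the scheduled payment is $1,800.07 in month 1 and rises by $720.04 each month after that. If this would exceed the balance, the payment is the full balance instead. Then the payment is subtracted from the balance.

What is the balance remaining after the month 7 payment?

Month 1: opening $24,029.00; interest $792.95 → $24,821.95; payment $1,800.07; balance $23,021.88
Month 2: opening $23,021.88; interest $759.72 → $23,781.60; payment $2,520.11; balance $21,261.49
Month 3: opening $21,261.49; interest $701.62 → $21,963.11; payment $3,240.15; balance $18,722.96
Month 4: opening $18,722.96; interest $617.85 → $19,340.81; payment $3,960.19; balance $15,380.62
Month 5: opening $15,380.62; interest $507.56 → $15,888.18; payment $4,680.23; balance $11,207.95
Month 6: opening $11,207.95; interest $369.86 → $11,577.81; payment $5,400.27; balance $6,177.54
Month 7: opening $6,177.54; interest $203.85 → $6,381.39; payment $6,120.31; balance $261.08

$261.08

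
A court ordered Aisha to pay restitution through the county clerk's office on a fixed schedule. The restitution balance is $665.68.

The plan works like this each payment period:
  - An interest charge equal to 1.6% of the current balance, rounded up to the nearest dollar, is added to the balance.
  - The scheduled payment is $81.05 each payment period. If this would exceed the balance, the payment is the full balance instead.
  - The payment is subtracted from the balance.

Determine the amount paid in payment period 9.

$76.28

Payment period 1: opening $665.68; interest $11.00 → $676.68; payment $81.05; balance $595.63
Payment period 2: opening $595.63; interest $10.00 → $605.63; payment $81.05; balance $524.58
Payment period 3: opening $524.58; interest $9.00 → $533.58; payment $81.05; balance $452.53
Payment period 4: opening $452.53; interest $8.00 → $460.53; payment $81.05; balance $379.48
Payment period 5: opening $379.48; interest $7.00 → $386.48; payment $81.05; balance $305.43
Payment period 6: opening $305.43; interest $5.00 → $310.43; payment $81.05; balance $229.38
Payment period 7: opening $229.38; interest $4.00 → $233.38; payment $81.05; balance $152.33
Payment period 8: opening $152.33; interest $3.00 → $155.33; payment $81.05; balance $74.28
Payment period 9: opening $74.28; interest $2.00 → $76.28; payment $76.28; balance $0.00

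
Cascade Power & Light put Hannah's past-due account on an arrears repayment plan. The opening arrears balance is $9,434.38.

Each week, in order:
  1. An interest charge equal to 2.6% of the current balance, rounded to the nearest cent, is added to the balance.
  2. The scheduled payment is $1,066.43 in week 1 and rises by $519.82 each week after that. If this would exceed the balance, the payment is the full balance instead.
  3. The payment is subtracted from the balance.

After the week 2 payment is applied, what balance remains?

# | Opening | Interest | Payment | End bal
1 | $9,434.38 | $245.29 | $1,066.43 | $8,613.24
2 | $8,613.24 | $223.94 | $1,586.25 | $7,250.93

$7,250.93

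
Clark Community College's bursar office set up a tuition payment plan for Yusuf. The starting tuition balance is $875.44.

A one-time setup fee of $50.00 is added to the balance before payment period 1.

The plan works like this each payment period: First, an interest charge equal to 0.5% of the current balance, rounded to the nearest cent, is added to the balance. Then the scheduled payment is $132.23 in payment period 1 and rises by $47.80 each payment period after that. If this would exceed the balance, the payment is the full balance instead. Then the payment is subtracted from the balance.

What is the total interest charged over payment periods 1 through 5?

$14.34

# | Opening | Interest | Payment | End bal
1 | $925.44 | $4.63 | $132.23 | $797.84
2 | $797.84 | $3.99 | $180.03 | $621.80
3 | $621.80 | $3.11 | $227.83 | $397.08
4 | $397.08 | $1.99 | $275.63 | $123.44
5 | $123.44 | $0.62 | $124.06 | $0.00
Total interest: $4.63 + $3.99 + $3.11 + $1.99 + $0.62 = $14.34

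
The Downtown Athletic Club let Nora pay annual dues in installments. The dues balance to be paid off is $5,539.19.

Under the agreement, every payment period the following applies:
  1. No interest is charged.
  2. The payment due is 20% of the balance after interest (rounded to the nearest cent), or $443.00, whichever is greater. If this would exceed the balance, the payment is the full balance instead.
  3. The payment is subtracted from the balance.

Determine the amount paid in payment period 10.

$43.08

Payment period 1: opening $5,539.19; payment $1,107.84; balance $4,431.35
Payment period 2: opening $4,431.35; payment $886.27; balance $3,545.08
Payment period 3: opening $3,545.08; payment $709.02; balance $2,836.06
Payment period 4: opening $2,836.06; payment $567.21; balance $2,268.85
Payment period 5: opening $2,268.85; payment $453.77; balance $1,815.08
Payment period 6: opening $1,815.08; payment $443.00; balance $1,372.08
Payment period 7: opening $1,372.08; payment $443.00; balance $929.08
Payment period 8: opening $929.08; payment $443.00; balance $486.08
Payment period 9: opening $486.08; payment $443.00; balance $43.08
Payment period 10: opening $43.08; payment $43.08; balance $0.00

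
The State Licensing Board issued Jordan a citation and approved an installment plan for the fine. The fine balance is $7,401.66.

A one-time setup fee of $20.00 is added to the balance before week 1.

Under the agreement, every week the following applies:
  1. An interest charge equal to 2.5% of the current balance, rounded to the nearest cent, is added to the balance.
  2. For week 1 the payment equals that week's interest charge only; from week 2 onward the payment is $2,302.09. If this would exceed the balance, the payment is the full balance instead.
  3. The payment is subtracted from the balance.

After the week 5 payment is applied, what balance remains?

Week 1: opening $7,421.66; interest $185.54 → $7,607.20; payment $185.54; balance $7,421.66
Week 2: opening $7,421.66; interest $185.54 → $7,607.20; payment $2,302.09; balance $5,305.11
Week 3: opening $5,305.11; interest $132.63 → $5,437.74; payment $2,302.09; balance $3,135.65
Week 4: opening $3,135.65; interest $78.39 → $3,214.04; payment $2,302.09; balance $911.95
Week 5: opening $911.95; interest $22.80 → $934.75; payment $934.75; balance $0.00

$0.00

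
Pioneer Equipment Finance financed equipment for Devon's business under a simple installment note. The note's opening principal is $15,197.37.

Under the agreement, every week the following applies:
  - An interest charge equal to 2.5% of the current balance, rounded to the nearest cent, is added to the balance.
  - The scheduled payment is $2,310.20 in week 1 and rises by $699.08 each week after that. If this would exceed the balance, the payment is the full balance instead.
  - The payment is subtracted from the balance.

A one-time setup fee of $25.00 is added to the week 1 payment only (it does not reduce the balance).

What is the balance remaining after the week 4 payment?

# | Opening | Interest | Payment | Fee | End bal
1 | $15,197.37 | $379.93 | $2,310.20 | $25.00 | $13,267.10
2 | $13,267.10 | $331.68 | $3,009.28 | — | $10,589.50
3 | $10,589.50 | $264.74 | $3,708.36 | — | $7,145.88
4 | $7,145.88 | $178.65 | $4,407.44 | — | $2,917.09

$2,917.09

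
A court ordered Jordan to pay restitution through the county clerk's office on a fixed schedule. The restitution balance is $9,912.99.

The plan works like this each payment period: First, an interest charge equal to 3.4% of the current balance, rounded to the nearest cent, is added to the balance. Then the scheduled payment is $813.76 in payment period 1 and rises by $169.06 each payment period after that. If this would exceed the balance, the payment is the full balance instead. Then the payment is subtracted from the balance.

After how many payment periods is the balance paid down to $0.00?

9

Payment period 1: opening $9,912.99; interest $337.04 → $10,250.03; payment $813.76; balance $9,436.27
Payment period 2: opening $9,436.27; interest $320.83 → $9,757.10; payment $982.82; balance $8,774.28
Payment period 3: opening $8,774.28; interest $298.33 → $9,072.61; payment $1,151.88; balance $7,920.73
Payment period 4: opening $7,920.73; interest $269.30 → $8,190.03; payment $1,320.94; balance $6,869.09
Payment period 5: opening $6,869.09; interest $233.55 → $7,102.64; payment $1,490.00; balance $5,612.64
Payment period 6: opening $5,612.64; interest $190.83 → $5,803.47; payment $1,659.06; balance $4,144.41
Payment period 7: opening $4,144.41; interest $140.91 → $4,285.32; payment $1,828.12; balance $2,457.20
Payment period 8: opening $2,457.20; interest $83.54 → $2,540.74; payment $1,997.18; balance $543.56
Payment period 9: opening $543.56; interest $18.48 → $562.04; payment $562.04; balance $0.00
Balance reaches $0.00 in payment period 9.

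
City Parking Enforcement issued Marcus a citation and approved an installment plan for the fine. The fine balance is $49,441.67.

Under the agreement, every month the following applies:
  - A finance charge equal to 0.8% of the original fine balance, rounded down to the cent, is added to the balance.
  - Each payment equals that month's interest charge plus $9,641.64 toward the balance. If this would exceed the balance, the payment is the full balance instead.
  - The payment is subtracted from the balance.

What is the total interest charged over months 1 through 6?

Month 1: $49,441.67 +$395.53 interest = $49,837.20; pay $10,037.17 → $39,800.03
Month 2: $39,800.03 +$395.53 interest = $40,195.56; pay $10,037.17 → $30,158.39
Month 3: $30,158.39 +$395.53 interest = $30,553.92; pay $10,037.17 → $20,516.75
Month 4: $20,516.75 +$395.53 interest = $20,912.28; pay $10,037.17 → $10,875.11
Month 5: $10,875.11 +$395.53 interest = $11,270.64; pay $10,037.17 → $1,233.47
Month 6: $1,233.47 +$395.53 interest = $1,629.00; pay $1,629.00 → $0.00
Total interest: $395.53 + $395.53 + $395.53 + $395.53 + $395.53 + $395.53 = $2,373.18

$2,373.18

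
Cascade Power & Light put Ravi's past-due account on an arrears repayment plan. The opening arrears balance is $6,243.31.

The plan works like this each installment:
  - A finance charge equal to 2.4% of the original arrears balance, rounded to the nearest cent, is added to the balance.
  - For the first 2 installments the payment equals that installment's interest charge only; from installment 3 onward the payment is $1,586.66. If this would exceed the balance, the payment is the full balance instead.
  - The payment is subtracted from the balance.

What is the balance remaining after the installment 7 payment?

# | Opening | Interest | Payment | End bal
1 | $6,243.31 | $149.84 | $149.84 | $6,243.31
2 | $6,243.31 | $149.84 | $149.84 | $6,243.31
3 | $6,243.31 | $149.84 | $1,586.66 | $4,806.49
4 | $4,806.49 | $149.84 | $1,586.66 | $3,369.67
5 | $3,369.67 | $149.84 | $1,586.66 | $1,932.85
6 | $1,932.85 | $149.84 | $1,586.66 | $496.03
7 | $496.03 | $149.84 | $645.87 | $0.00

$0.00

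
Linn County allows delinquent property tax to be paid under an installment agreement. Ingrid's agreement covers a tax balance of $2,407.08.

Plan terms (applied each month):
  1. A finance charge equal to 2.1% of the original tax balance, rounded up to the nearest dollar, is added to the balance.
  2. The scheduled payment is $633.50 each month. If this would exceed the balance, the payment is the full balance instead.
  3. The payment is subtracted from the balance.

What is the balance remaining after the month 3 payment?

Month 1: $2,407.08 +$51.00 interest = $2,458.08; pay $633.50 → $1,824.58
Month 2: $1,824.58 +$51.00 interest = $1,875.58; pay $633.50 → $1,242.08
Month 3: $1,242.08 +$51.00 interest = $1,293.08; pay $633.50 → $659.58

$659.58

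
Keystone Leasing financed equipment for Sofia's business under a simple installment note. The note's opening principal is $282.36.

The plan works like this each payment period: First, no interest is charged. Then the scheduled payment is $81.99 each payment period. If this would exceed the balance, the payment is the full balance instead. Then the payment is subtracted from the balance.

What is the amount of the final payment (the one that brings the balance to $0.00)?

Payment period 1: $282.36 − $81.99 → $200.37
Payment period 2: $200.37 − $81.99 → $118.38
Payment period 3: $118.38 − $81.99 → $36.39
Payment period 4: $36.39 − $36.39 → $0.00

$36.39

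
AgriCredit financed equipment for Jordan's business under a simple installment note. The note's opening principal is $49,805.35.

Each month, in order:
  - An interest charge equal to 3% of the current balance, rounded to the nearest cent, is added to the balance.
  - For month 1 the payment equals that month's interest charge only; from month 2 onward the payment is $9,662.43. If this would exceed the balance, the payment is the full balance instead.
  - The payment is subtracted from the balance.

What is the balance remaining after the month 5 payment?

# | Opening | Interest | Payment | End bal
1 | $49,805.35 | $1,494.16 | $1,494.16 | $49,805.35
2 | $49,805.35 | $1,494.16 | $9,662.43 | $41,637.08
3 | $41,637.08 | $1,249.11 | $9,662.43 | $33,223.76
4 | $33,223.76 | $996.71 | $9,662.43 | $24,558.04
5 | $24,558.04 | $736.74 | $9,662.43 | $15,632.35

$15,632.35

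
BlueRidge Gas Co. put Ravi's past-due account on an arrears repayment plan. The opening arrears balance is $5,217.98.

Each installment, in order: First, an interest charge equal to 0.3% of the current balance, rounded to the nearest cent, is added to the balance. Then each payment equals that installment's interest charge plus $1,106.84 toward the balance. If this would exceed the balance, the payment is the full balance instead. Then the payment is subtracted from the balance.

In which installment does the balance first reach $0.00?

5

Installment 1: $5,217.98 +$15.65 interest = $5,233.63; pay $1,122.49 → $4,111.14
Installment 2: $4,111.14 +$12.33 interest = $4,123.47; pay $1,119.17 → $3,004.30
Installment 3: $3,004.30 +$9.01 interest = $3,013.31; pay $1,115.85 → $1,897.46
Installment 4: $1,897.46 +$5.69 interest = $1,903.15; pay $1,112.53 → $790.62
Installment 5: $790.62 +$2.37 interest = $792.99; pay $792.99 → $0.00
Balance reaches $0.00 in installment 5.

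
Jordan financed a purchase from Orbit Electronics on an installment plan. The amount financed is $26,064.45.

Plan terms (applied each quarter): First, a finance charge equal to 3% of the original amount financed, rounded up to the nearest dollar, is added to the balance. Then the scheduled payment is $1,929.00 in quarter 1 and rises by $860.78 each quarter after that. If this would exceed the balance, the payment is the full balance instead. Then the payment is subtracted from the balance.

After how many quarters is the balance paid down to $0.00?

Quarter 1: $26,064.45 +$782.00 interest = $26,846.45; pay $1,929.00 → $24,917.45
Quarter 2: $24,917.45 +$782.00 interest = $25,699.45; pay $2,789.78 → $22,909.67
Quarter 3: $22,909.67 +$782.00 interest = $23,691.67; pay $3,650.56 → $20,041.11
Quarter 4: $20,041.11 +$782.00 interest = $20,823.11; pay $4,511.34 → $16,311.77
Quarter 5: $16,311.77 +$782.00 interest = $17,093.77; pay $5,372.12 → $11,721.65
Quarter 6: $11,721.65 +$782.00 interest = $12,503.65; pay $6,232.90 → $6,270.75
Quarter 7: $6,270.75 +$782.00 interest = $7,052.75; pay $7,052.75 → $0.00
Balance reaches $0.00 in quarter 7.

7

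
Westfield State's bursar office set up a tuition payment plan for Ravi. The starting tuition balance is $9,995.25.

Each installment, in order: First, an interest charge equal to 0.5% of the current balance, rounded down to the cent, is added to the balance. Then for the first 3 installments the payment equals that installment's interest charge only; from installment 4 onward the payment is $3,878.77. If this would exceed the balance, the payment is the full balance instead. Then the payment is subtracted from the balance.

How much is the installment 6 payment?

# | Opening | Interest | Payment | End bal
1 | $9,995.25 | $49.97 | $49.97 | $9,995.25
2 | $9,995.25 | $49.97 | $49.97 | $9,995.25
3 | $9,995.25 | $49.97 | $49.97 | $9,995.25
4 | $9,995.25 | $49.97 | $3,878.77 | $6,166.45
5 | $6,166.45 | $30.83 | $3,878.77 | $2,318.51
6 | $2,318.51 | $11.59 | $2,330.10 | $0.00

$2,330.10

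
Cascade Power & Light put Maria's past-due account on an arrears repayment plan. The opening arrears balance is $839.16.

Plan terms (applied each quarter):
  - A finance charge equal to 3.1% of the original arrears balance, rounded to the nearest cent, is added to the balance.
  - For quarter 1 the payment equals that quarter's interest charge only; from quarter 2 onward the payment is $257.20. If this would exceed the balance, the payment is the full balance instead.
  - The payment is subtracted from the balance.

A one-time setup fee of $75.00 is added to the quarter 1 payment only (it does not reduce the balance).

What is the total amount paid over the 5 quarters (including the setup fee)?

Quarter 1: opening $839.16; interest $26.01 → $865.17; payment $26.01 (+ $75.00 fee); balance $839.16
Quarter 2: opening $839.16; interest $26.01 → $865.17; payment $257.20; balance $607.97
Quarter 3: opening $607.97; interest $26.01 → $633.98; payment $257.20; balance $376.78
Quarter 4: opening $376.78; interest $26.01 → $402.79; payment $257.20; balance $145.59
Quarter 5: opening $145.59; interest $26.01 → $171.60; payment $171.60; balance $0.00
Total paid: $1,044.21

$1,044.21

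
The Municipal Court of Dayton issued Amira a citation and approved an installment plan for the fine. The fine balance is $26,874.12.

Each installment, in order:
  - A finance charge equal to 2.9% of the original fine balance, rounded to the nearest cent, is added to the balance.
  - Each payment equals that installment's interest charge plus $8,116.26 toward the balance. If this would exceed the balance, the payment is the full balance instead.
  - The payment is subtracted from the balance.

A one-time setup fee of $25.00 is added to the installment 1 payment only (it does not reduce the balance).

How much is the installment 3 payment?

$8,895.61

Installment 1: $26,874.12 +$779.35 interest = $27,653.47; pay $8,895.61 (+ $25.00 fee) → $18,757.86
Installment 2: $18,757.86 +$779.35 interest = $19,537.21; pay $8,895.61 → $10,641.60
Installment 3: $10,641.60 +$779.35 interest = $11,420.95; pay $8,895.61 → $2,525.34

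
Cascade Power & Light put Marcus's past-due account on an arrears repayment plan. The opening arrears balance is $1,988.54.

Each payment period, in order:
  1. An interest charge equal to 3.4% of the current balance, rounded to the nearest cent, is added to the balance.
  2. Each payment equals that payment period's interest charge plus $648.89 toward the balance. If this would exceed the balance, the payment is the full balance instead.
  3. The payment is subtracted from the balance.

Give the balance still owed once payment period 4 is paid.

Payment period 1: opening $1,988.54; interest $67.61 → $2,056.15; payment $716.50; balance $1,339.65
Payment period 2: opening $1,339.65; interest $45.55 → $1,385.20; payment $694.44; balance $690.76
Payment period 3: opening $690.76; interest $23.49 → $714.25; payment $672.38; balance $41.87
Payment period 4: opening $41.87; interest $1.42 → $43.29; payment $43.29; balance $0.00

$0.00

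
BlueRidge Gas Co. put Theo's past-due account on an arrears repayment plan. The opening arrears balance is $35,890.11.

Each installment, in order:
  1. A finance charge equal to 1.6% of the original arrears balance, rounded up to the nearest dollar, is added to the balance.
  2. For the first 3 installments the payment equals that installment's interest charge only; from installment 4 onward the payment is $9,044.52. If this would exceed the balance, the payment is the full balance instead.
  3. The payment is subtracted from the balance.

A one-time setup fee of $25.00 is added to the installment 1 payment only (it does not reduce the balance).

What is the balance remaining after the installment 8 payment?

Installment 1: opening $35,890.11; interest $575.00 → $36,465.11; payment $575.00 (+ $25.00 fee); balance $35,890.11
Installment 2: opening $35,890.11; interest $575.00 → $36,465.11; payment $575.00; balance $35,890.11
Installment 3: opening $35,890.11; interest $575.00 → $36,465.11; payment $575.00; balance $35,890.11
Installment 4: opening $35,890.11; interest $575.00 → $36,465.11; payment $9,044.52; balance $27,420.59
Installment 5: opening $27,420.59; interest $575.00 → $27,995.59; payment $9,044.52; balance $18,951.07
Installment 6: opening $18,951.07; interest $575.00 → $19,526.07; payment $9,044.52; balance $10,481.55
Installment 7: opening $10,481.55; interest $575.00 → $11,056.55; payment $9,044.52; balance $2,012.03
Installment 8: opening $2,012.03; interest $575.00 → $2,587.03; payment $2,587.03; balance $0.00

$0.00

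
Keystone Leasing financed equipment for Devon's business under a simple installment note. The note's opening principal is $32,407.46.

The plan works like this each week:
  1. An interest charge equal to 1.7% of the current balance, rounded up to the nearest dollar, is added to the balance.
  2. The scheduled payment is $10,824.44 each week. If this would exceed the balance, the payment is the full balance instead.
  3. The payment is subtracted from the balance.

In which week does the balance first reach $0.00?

# | Opening | Interest | Payment | End bal
1 | $32,407.46 | $551.00 | $10,824.44 | $22,134.02
2 | $22,134.02 | $377.00 | $10,824.44 | $11,686.58
3 | $11,686.58 | $199.00 | $10,824.44 | $1,061.14
4 | $1,061.14 | $19.00 | $1,080.14 | $0.00
Balance reaches $0.00 in week 4.

4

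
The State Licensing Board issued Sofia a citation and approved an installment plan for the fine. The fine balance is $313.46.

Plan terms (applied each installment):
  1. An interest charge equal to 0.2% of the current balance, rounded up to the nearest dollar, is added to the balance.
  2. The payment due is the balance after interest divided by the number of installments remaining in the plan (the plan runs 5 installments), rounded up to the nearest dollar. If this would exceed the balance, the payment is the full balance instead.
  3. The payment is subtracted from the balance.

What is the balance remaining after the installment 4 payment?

Installment 1: opening $313.46; interest $1.00 → $314.46; payment $63.00; balance $251.46
Installment 2: opening $251.46; interest $1.00 → $252.46; payment $64.00; balance $188.46
Installment 3: opening $188.46; interest $1.00 → $189.46; payment $64.00; balance $125.46
Installment 4: opening $125.46; interest $1.00 → $126.46; payment $64.00; balance $62.46

$62.46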